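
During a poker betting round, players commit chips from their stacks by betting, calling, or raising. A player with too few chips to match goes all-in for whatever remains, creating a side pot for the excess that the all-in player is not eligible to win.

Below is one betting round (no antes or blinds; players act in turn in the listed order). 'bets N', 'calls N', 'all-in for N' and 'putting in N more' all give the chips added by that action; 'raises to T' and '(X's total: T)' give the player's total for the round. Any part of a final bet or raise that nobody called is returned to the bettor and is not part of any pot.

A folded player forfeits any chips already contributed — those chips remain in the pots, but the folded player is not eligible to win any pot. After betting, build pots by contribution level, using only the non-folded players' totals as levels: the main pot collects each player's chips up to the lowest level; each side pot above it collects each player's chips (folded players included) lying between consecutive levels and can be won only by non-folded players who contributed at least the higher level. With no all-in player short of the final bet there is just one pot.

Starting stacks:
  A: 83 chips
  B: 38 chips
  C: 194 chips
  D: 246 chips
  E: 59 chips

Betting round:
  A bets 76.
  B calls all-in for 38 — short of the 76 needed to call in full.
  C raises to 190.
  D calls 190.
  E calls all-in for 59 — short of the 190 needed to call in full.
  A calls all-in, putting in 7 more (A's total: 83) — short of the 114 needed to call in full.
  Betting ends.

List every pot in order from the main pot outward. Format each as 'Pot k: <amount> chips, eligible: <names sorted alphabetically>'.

Contributions: A=83, B=38, C=190, D=190, E=59
Pot levels (distinct totals of non-folded players): 38, 59, 83, 190
Layer 1-38: 38 each from A, B, C, D, E = 38*5 = 190 chips; eligible A, B, C, D, E
Layer 39-59: 21 each from A, C, D, E = 21*4 = 84 chips; eligible A, C, D, E
Layer 60-83: 24 each from A, C, D = 24*3 = 72 chips; eligible A, C, D
Layer 84-190: 107 each from C, D = 107*2 = 214 chips; eligible C, D

Pot 1: 190 chips, eligible: A, B, C, D, E
Pot 2: 84 chips, eligible: A, C, D, E
Pot 3: 72 chips, eligible: A, C, D
Pot 4: 214 chips, eligible: C, D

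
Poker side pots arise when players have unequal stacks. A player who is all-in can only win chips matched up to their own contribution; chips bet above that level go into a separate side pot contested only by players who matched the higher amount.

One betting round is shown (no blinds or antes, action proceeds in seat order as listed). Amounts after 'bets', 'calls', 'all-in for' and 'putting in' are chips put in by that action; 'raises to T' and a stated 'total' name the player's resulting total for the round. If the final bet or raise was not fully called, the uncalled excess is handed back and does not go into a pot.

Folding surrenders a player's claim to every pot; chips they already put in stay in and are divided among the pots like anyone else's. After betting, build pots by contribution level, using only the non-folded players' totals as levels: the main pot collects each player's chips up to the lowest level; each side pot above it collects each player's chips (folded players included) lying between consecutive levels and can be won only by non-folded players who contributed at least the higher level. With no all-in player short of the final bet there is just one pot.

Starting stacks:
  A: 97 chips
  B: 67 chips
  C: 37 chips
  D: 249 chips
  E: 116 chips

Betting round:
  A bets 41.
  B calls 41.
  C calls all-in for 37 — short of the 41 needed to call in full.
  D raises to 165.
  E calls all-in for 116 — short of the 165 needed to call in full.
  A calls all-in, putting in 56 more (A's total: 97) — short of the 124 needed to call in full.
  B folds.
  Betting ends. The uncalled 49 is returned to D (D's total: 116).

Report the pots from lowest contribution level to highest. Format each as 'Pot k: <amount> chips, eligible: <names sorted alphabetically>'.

Pot 1: 185 chips, eligible: A, C, D, E
Pot 2: 184 chips, eligible: A, D, E
Pot 3: 38 chips, eligible: D, E

Derivation:
Contributions (after 49 returned to D): A=97, B=41, C=37, D=116, E=116
Folded: B
Pot levels (distinct totals of non-folded players): 37, 97, 116
Layer 1-37: 37 each from A, B, C, D, E = 37*5 = 185 chips; eligible A, C, D, E
Layer 38-97: A 60 + B 4 + D 60 + E 60 = 184 chips; eligible A, D, E
Layer 98-116: 19 each from D, E = 19*2 = 38 chips; eligible D, E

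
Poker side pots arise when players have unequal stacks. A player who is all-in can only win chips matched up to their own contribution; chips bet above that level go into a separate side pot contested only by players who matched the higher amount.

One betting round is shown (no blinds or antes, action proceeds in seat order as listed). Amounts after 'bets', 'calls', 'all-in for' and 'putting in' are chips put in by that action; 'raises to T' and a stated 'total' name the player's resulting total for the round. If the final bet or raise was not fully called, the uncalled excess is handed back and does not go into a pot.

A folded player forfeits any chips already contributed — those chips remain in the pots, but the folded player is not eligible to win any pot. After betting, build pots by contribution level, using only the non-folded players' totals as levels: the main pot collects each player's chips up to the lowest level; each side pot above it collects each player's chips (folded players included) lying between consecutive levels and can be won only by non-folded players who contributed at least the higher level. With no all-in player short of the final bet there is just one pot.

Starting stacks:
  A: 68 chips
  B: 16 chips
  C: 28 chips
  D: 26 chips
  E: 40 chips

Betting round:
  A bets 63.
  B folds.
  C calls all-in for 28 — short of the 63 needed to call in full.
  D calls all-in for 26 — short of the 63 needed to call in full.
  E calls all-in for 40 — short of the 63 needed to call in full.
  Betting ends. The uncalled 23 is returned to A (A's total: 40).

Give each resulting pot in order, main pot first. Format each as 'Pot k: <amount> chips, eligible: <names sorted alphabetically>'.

Contributions (after 23 returned to A): A=40, C=28, D=26, E=40
Folded: B
Pot levels (distinct totals of non-folded players): 26, 28, 40
Layer 1-26: 26 each from A, C, D, E = 26*4 = 104 chips; eligible A, C, D, E
Layer 27-28: 2 each from A, C, E = 2*3 = 6 chips; eligible A, C, E
Layer 29-40: 12 each from A, E = 12*2 = 24 chips; eligible A, E

Pot 1: 104 chips, eligible: A, C, D, E
Pot 2: 6 chips, eligible: A, C, E
Pot 3: 24 chips, eligible: A, E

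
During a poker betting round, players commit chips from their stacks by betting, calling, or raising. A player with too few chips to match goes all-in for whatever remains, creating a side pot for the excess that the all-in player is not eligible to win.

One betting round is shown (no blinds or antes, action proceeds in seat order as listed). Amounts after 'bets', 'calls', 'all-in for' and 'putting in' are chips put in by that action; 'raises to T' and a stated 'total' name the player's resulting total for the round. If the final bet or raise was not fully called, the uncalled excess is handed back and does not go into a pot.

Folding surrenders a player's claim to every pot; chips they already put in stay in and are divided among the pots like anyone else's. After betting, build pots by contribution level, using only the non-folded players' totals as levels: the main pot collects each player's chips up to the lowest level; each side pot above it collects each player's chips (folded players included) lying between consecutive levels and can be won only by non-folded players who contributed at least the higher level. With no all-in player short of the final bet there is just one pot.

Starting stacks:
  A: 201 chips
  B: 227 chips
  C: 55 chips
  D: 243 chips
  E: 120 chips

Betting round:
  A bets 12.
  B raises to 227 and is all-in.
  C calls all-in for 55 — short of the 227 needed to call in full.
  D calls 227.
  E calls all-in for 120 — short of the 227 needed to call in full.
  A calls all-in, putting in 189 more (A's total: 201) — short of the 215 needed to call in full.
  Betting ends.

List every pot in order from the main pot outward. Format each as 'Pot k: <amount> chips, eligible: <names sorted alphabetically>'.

Contributions: A=201, B=227, C=55, D=227, E=120
Pot levels (distinct totals of non-folded players): 55, 120, 201, 227
Layer 1-55: 55 each from A, B, C, D, E = 55*5 = 275 chips; eligible A, B, C, D, E
Layer 56-120: 65 each from A, B, D, E = 65*4 = 260 chips; eligible A, B, D, E
Layer 121-201: 81 each from A, B, D = 81*3 = 243 chips; eligible A, B, D
Layer 202-227: 26 each from B, D = 26*2 = 52 chips; eligible B, D

Pot 1: 275 chips, eligible: A, B, C, D, E
Pot 2: 260 chips, eligible: A, B, D, E
Pot 3: 243 chips, eligible: A, B, D
Pot 4: 52 chips, eligible: B, D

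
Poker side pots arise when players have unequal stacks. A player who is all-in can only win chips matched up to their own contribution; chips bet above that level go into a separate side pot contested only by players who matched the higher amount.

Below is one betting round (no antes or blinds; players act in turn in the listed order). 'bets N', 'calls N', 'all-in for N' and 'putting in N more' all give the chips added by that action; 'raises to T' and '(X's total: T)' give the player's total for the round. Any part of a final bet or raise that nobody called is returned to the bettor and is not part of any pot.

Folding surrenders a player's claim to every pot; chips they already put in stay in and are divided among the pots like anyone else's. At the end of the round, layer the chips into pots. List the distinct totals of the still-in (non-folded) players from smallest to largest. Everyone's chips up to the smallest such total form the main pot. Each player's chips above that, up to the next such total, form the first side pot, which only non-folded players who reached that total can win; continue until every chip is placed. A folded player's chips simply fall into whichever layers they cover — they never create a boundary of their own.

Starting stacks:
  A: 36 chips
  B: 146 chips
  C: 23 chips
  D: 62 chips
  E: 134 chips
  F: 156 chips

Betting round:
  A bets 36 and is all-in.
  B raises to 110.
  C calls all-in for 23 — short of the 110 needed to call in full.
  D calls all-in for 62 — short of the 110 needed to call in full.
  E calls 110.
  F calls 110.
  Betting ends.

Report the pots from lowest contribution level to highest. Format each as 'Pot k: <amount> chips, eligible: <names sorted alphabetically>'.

Contributions: A=36, B=110, C=23, D=62, E=110, F=110
Pot levels (distinct totals of non-folded players): 23, 36, 62, 110
Layer 1-23: 23 each from A, B, C, D, E, F = 23*6 = 138 chips; eligible A, B, C, D, E, F
Layer 24-36: 13 each from A, B, D, E, F = 13*5 = 65 chips; eligible A, B, D, E, F
Layer 37-62: 26 each from B, D, E, F = 26*4 = 104 chips; eligible B, D, E, F
Layer 63-110: 48 each from B, E, F = 48*3 = 144 chips; eligible B, E, F

Pot 1: 138 chips, eligible: A, B, C, D, E, F
Pot 2: 65 chips, eligible: A, B, D, E, F
Pot 3: 104 chips, eligible: B, D, E, F
Pot 4: 144 chips, eligible: B, E, F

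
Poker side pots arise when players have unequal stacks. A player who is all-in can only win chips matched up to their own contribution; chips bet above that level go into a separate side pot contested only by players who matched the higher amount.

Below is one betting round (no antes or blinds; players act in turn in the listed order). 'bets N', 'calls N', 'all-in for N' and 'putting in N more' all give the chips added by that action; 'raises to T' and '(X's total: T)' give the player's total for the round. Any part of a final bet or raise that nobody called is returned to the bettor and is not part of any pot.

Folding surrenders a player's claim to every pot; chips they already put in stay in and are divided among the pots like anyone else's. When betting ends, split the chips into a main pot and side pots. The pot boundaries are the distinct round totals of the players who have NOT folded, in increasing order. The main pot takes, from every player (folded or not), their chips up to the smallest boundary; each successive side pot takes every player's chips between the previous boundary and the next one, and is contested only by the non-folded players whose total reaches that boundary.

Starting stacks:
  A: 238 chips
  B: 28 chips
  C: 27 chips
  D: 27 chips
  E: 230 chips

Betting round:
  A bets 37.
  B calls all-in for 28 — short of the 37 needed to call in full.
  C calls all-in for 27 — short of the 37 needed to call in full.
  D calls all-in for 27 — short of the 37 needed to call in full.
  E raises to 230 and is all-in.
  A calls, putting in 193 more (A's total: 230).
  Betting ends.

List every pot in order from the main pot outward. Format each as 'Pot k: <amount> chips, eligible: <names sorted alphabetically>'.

Pot 1: 135 chips, eligible: A, B, C, D, E
Pot 2: 3 chips, eligible: A, B, E
Pot 3: 404 chips, eligible: A, E

Derivation:
Contributions: A=230, B=28, C=27, D=27, E=230
Pot levels (distinct totals of non-folded players): 27, 28, 230
Layer 1-27: 27 each from A, B, C, D, E = 27*5 = 135 chips; eligible A, B, C, D, E
Layer 28-28: 1 each from A, B, E = 1*3 = 3 chips; eligible A, B, E
Layer 29-230: 202 each from A, E = 202*2 = 404 chips; eligible A, E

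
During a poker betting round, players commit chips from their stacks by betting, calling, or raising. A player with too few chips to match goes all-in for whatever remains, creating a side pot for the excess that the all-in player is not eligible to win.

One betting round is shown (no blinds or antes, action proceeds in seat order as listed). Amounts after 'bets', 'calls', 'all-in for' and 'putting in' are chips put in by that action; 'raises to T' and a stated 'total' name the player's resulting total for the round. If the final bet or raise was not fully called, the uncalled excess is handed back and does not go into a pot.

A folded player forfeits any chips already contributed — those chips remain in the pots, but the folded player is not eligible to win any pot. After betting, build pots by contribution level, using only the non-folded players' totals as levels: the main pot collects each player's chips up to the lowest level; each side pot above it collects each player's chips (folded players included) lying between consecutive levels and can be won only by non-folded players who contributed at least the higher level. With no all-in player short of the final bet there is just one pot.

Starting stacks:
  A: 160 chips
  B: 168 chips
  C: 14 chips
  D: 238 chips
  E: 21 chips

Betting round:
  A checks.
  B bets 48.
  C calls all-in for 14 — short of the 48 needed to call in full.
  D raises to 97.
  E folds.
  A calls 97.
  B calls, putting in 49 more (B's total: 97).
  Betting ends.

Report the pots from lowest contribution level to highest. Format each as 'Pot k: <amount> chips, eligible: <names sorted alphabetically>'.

Contributions: A=97, B=97, C=14, D=97
Folded: E
Pot levels (distinct totals of non-folded players): 14, 97
Layer 1-14: 14 each from A, B, C, D = 14*4 = 56 chips; eligible A, B, C, D
Layer 15-97: 83 each from A, B, D = 83*3 = 249 chips; eligible A, B, D

Pot 1: 56 chips, eligible: A, B, C, D
Pot 2: 249 chips, eligible: A, B, D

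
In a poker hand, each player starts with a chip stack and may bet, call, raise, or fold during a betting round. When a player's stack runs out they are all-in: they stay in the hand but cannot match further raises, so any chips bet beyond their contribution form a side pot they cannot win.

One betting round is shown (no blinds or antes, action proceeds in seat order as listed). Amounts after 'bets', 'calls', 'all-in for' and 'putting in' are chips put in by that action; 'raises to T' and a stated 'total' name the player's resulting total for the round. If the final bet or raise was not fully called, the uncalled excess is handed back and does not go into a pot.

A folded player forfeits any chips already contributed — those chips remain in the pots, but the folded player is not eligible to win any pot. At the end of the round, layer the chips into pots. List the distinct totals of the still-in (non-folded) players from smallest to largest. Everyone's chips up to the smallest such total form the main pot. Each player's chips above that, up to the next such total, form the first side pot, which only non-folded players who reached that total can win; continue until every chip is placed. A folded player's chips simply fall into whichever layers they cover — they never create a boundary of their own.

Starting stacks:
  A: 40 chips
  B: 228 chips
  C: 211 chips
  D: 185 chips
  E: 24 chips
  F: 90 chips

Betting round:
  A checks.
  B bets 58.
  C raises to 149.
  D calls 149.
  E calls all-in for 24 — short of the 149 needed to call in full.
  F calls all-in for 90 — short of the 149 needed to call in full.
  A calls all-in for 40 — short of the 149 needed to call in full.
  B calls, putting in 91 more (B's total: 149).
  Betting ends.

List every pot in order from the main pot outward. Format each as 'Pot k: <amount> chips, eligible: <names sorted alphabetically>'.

Contributions: A=40, B=149, C=149, D=149, E=24, F=90
Pot levels (distinct totals of non-folded players): 24, 40, 90, 149
Layer 1-24: 24 each from A, B, C, D, E, F = 24*6 = 144 chips; eligible A, B, C, D, E, F
Layer 25-40: 16 each from A, B, C, D, F = 16*5 = 80 chips; eligible A, B, C, D, F
Layer 41-90: 50 each from B, C, D, F = 50*4 = 200 chips; eligible B, C, D, F
Layer 91-149: 59 each from B, C, D = 59*3 = 177 chips; eligible B, C, D

Pot 1: 144 chips, eligible: A, B, C, D, E, F
Pot 2: 80 chips, eligible: A, B, C, D, F
Pot 3: 200 chips, eligible: B, C, D, F
Pot 4: 177 chips, eligible: B, C, D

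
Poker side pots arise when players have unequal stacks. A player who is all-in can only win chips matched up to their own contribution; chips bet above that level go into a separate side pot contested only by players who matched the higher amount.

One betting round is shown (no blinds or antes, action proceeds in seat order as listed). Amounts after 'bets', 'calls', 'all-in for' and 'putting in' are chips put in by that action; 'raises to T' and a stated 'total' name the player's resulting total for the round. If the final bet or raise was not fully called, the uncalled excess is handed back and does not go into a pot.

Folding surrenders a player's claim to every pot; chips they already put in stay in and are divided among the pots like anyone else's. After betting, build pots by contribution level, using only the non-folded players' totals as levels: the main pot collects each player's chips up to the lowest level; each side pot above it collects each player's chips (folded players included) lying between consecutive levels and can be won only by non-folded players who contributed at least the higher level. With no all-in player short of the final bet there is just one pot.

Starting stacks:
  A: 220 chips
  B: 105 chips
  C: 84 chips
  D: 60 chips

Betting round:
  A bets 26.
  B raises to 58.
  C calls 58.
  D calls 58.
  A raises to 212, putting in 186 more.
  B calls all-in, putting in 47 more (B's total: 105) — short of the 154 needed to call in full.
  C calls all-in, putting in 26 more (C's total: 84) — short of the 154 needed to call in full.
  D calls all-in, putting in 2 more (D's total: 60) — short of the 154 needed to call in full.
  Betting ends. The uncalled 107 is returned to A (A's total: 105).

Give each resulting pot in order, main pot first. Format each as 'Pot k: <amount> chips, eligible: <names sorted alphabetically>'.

Contributions (after 107 returned to A): A=105, B=105, C=84, D=60
Pot levels (distinct totals of non-folded players): 60, 84, 105
Layer 1-60: 60 each from A, B, C, D = 60*4 = 240 chips; eligible A, B, C, D
Layer 61-84: 24 each from A, B, C = 24*3 = 72 chips; eligible A, B, C
Layer 85-105: 21 each from A, B = 21*2 = 42 chips; eligible A, B

Pot 1: 240 chips, eligible: A, B, C, D
Pot 2: 72 chips, eligible: A, B, C
Pot 3: 42 chips, eligible: A, B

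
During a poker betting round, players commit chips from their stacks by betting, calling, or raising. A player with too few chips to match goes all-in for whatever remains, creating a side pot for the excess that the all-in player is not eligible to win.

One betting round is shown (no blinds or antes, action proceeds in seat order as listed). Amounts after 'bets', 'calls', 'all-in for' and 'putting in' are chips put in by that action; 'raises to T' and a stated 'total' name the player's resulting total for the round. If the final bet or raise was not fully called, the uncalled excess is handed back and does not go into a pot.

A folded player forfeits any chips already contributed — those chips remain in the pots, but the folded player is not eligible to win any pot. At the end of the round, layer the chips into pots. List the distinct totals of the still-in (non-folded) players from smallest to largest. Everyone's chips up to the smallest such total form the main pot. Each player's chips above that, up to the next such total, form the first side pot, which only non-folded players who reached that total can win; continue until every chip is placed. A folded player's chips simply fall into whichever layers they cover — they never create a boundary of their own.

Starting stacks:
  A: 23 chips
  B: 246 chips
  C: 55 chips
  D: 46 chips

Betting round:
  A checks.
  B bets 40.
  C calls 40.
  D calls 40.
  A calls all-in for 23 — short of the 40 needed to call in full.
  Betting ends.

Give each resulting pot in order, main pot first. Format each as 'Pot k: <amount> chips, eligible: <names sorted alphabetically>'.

Pot 1: 92 chips, eligible: A, B, C, D
Pot 2: 51 chips, eligible: B, C, D

Derivation:
Contributions: A=23, B=40, C=40, D=40
Pot levels (distinct totals of non-folded players): 23, 40
Layer 1-23: 23 each from A, B, C, D = 23*4 = 92 chips; eligible A, B, C, D
Layer 24-40: 17 each from B, C, D = 17*3 = 51 chips; eligible B, C, D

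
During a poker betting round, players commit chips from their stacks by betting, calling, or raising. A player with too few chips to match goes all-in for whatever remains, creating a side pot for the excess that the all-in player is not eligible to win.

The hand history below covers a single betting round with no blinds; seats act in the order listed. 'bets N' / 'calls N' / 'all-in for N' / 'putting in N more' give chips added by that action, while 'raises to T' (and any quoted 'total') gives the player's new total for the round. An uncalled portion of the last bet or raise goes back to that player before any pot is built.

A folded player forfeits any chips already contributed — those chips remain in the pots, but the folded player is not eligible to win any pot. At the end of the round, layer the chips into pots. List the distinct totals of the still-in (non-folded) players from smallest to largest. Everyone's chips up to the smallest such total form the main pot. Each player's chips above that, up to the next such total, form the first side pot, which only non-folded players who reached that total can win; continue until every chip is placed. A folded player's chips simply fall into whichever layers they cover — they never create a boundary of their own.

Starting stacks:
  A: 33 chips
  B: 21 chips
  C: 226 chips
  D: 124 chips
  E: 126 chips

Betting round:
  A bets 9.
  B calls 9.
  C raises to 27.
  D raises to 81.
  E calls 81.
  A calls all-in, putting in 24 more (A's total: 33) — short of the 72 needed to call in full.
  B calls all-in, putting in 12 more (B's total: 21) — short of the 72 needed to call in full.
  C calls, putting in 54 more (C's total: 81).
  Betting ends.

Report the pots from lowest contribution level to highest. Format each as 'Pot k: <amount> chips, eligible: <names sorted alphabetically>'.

Pot 1: 105 chips, eligible: A, B, C, D, E
Pot 2: 48 chips, eligible: A, C, D, E
Pot 3: 144 chips, eligible: C, D, E

Derivation:
Contributions: A=33, B=21, C=81, D=81, E=81
Pot levels (distinct totals of non-folded players): 21, 33, 81
Layer 1-21: 21 each from A, B, C, D, E = 21*5 = 105 chips; eligible A, B, C, D, E
Layer 22-33: 12 each from A, C, D, E = 12*4 = 48 chips; eligible A, C, D, E
Layer 34-81: 48 each from C, D, E = 48*3 = 144 chips; eligible C, D, E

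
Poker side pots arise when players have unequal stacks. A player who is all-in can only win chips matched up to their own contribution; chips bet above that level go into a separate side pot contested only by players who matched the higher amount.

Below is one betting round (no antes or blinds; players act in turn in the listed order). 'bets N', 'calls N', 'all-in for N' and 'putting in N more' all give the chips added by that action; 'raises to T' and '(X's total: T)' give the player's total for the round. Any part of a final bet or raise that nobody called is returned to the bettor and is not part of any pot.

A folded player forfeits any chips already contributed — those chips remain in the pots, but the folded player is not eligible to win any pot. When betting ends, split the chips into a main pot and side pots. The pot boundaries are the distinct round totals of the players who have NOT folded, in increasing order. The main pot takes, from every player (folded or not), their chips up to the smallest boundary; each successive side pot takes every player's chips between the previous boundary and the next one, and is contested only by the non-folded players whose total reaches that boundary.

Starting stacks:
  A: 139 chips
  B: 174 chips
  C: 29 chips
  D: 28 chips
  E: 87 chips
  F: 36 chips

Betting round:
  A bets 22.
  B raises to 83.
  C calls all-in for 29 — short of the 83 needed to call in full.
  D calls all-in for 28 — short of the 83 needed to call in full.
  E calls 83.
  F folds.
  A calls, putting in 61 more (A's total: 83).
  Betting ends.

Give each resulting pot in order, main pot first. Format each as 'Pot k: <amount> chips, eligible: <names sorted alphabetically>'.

Pot 1: 140 chips, eligible: A, B, C, D, E
Pot 2: 4 chips, eligible: A, B, C, E
Pot 3: 162 chips, eligible: A, B, E

Derivation:
Contributions: A=83, B=83, C=29, D=28, E=83
Folded: F
Pot levels (distinct totals of non-folded players): 28, 29, 83
Layer 1-28: 28 each from A, B, C, D, E = 28*5 = 140 chips; eligible A, B, C, D, E
Layer 29-29: 1 each from A, B, C, E = 1*4 = 4 chips; eligible A, B, C, E
Layer 30-83: 54 each from A, B, E = 54*3 = 162 chips; eligible A, B, E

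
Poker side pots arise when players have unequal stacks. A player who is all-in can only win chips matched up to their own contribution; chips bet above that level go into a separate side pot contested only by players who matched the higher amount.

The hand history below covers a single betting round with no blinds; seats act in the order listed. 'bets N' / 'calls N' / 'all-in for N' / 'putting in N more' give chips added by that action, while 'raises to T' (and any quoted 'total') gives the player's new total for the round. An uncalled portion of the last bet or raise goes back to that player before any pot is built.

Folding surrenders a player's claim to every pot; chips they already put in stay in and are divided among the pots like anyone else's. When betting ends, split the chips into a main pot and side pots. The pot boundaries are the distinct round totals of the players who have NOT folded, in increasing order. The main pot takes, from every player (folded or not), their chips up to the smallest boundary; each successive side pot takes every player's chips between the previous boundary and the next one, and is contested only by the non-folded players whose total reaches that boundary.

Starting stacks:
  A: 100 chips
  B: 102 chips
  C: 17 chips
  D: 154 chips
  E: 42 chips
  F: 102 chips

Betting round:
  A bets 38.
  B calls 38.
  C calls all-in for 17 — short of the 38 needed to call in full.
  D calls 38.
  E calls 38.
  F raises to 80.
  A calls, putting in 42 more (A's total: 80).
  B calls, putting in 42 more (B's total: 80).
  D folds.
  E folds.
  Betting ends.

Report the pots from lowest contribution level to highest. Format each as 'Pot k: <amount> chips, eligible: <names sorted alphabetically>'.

Pot 1: 102 chips, eligible: A, B, C, F
Pot 2: 231 chips, eligible: A, B, F

Derivation:
Contributions: A=80, B=80, C=17, D=38, E=38, F=80
Folded: D, E
Pot levels (distinct totals of non-folded players): 17, 80
Layer 1-17: 17 each from A, B, C, D, E, F = 17*6 = 102 chips; eligible A, B, C, F
Layer 18-80: A 63 + B 63 + D 21 + E 21 + F 63 = 231 chips; eligible A, B, F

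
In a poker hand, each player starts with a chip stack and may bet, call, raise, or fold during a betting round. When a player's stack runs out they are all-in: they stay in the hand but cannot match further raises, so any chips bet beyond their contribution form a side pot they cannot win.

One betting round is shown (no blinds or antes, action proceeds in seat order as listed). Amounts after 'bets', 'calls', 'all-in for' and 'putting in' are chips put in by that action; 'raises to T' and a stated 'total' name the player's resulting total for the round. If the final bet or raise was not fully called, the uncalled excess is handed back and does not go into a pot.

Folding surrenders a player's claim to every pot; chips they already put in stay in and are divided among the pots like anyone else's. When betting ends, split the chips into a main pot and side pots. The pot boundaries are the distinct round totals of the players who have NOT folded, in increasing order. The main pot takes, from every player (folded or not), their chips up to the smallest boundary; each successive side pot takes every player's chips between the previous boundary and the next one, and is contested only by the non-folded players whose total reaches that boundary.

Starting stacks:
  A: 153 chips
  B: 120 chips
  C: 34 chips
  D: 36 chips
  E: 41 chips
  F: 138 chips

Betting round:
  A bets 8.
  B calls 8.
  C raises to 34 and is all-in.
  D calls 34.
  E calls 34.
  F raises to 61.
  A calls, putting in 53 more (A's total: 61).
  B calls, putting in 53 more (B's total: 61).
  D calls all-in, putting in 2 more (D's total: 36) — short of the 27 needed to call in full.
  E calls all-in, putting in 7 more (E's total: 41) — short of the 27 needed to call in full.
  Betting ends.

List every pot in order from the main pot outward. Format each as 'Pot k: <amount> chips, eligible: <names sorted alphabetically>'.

Contributions: A=61, B=61, C=34, D=36, E=41, F=61
Pot levels (distinct totals of non-folded players): 34, 36, 41, 61
Layer 1-34: 34 each from A, B, C, D, E, F = 34*6 = 204 chips; eligible A, B, C, D, E, F
Layer 35-36: 2 each from A, B, D, E, F = 2*5 = 10 chips; eligible A, B, D, E, F
Layer 37-41: 5 each from A, B, E, F = 5*4 = 20 chips; eligible A, B, E, F
Layer 42-61: 20 each from A, B, F = 20*3 = 60 chips; eligible A, B, F

Pot 1: 204 chips, eligible: A, B, C, D, E, F
Pot 2: 10 chips, eligible: A, B, D, E, F
Pot 3: 20 chips, eligible: A, B, E, F
Pot 4: 60 chips, eligible: A, B, F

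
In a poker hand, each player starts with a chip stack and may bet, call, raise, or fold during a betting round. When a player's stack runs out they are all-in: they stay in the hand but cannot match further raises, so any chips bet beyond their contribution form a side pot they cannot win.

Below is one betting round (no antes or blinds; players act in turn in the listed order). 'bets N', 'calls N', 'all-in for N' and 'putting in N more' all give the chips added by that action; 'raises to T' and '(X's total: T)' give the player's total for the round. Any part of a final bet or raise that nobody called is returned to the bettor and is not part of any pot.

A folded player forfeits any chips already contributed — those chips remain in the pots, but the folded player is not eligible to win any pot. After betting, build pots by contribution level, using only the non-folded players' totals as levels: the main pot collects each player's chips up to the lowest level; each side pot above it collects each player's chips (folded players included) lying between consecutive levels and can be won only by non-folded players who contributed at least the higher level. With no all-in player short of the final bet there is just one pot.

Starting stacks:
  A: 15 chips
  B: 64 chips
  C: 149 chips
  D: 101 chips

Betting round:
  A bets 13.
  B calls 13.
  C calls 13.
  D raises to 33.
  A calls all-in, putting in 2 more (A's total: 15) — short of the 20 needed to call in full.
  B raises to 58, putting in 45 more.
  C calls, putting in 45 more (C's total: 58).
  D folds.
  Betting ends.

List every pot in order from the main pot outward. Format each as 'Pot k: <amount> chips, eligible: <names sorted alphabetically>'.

Contributions: A=15, B=58, C=58, D=33
Folded: D
Pot levels (distinct totals of non-folded players): 15, 58
Layer 1-15: 15 each from A, B, C, D = 15*4 = 60 chips; eligible A, B, C
Layer 16-58: B 43 + C 43 + D 18 = 104 chips; eligible B, C

Pot 1: 60 chips, eligible: A, B, C
Pot 2: 104 chips, eligible: B, C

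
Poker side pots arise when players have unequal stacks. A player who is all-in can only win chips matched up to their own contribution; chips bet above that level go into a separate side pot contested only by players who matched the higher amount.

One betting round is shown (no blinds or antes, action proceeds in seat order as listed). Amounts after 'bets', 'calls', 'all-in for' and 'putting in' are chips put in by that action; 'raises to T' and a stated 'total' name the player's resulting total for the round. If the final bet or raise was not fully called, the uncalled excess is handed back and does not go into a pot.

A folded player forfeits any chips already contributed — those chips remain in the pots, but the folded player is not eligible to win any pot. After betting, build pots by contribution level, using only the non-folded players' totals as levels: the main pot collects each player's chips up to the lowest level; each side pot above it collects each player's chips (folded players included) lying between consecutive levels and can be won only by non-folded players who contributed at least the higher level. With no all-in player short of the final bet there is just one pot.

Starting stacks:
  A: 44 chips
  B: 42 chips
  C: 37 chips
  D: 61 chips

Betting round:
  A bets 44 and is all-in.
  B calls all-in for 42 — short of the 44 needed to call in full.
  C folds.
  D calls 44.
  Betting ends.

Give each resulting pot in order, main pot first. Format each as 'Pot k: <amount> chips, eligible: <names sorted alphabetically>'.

Pot 1: 126 chips, eligible: A, B, D
Pot 2: 4 chips, eligible: A, D

Derivation:
Contributions: A=44, B=42, D=44
Folded: C
Pot levels (distinct totals of non-folded players): 42, 44
Layer 1-42: 42 each from A, B, D = 42*3 = 126 chips; eligible A, B, D
Layer 43-44: 2 each from A, D = 2*2 = 4 chips; eligible A, D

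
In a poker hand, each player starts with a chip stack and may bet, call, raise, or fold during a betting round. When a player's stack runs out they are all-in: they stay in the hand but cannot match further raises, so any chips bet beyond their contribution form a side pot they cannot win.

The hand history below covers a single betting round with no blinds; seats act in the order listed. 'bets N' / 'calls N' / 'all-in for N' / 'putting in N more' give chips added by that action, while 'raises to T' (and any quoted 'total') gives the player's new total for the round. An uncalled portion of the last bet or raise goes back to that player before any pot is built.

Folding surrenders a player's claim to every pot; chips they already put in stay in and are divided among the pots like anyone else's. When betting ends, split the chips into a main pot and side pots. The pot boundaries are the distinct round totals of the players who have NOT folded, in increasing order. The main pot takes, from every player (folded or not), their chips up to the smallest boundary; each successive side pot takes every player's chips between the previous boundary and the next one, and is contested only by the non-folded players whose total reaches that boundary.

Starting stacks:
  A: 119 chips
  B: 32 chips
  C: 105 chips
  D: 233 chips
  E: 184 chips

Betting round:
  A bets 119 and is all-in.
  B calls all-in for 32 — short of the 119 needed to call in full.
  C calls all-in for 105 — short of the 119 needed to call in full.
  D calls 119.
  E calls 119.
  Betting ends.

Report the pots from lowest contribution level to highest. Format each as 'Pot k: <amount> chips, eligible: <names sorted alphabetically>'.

Contributions: A=119, B=32, C=105, D=119, E=119
Pot levels (distinct totals of non-folded players): 32, 105, 119
Layer 1-32: 32 each from A, B, C, D, E = 32*5 = 160 chips; eligible A, B, C, D, E
Layer 33-105: 73 each from A, C, D, E = 73*4 = 292 chips; eligible A, C, D, E
Layer 106-119: 14 each from A, D, E = 14*3 = 42 chips; eligible A, D, E

Pot 1: 160 chips, eligible: A, B, C, D, E
Pot 2: 292 chips, eligible: A, C, D, E
Pot 3: 42 chips, eligible: A, D, E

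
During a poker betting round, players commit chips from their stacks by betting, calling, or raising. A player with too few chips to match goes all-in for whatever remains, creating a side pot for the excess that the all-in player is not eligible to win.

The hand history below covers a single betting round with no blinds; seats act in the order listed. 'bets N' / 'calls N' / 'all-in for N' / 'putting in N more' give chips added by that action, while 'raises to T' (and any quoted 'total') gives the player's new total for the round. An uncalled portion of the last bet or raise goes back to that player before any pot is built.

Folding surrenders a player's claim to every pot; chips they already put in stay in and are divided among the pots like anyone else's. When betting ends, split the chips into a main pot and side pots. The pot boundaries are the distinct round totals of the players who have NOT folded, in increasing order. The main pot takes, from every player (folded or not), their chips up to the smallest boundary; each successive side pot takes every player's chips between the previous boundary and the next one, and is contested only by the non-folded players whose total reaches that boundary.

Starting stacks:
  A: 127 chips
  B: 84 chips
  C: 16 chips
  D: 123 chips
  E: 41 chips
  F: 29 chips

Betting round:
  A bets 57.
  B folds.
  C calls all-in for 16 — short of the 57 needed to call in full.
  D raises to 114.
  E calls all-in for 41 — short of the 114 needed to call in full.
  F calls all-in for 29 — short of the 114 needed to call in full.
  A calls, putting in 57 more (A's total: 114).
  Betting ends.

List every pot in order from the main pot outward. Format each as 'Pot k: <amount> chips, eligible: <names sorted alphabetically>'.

Contributions: A=114, C=16, D=114, E=41, F=29
Folded: B
Pot levels (distinct totals of non-folded players): 16, 29, 41, 114
Layer 1-16: 16 each from A, C, D, E, F = 16*5 = 80 chips; eligible A, C, D, E, F
Layer 17-29: 13 each from A, D, E, F = 13*4 = 52 chips; eligible A, D, E, F
Layer 30-41: 12 each from A, D, E = 12*3 = 36 chips; eligible A, D, E
Layer 42-114: 73 each from A, D = 73*2 = 146 chips; eligible A, D

Pot 1: 80 chips, eligible: A, C, D, E, F
Pot 2: 52 chips, eligible: A, D, E, F
Pot 3: 36 chips, eligible: A, D, E
Pot 4: 146 chips, eligible: A, D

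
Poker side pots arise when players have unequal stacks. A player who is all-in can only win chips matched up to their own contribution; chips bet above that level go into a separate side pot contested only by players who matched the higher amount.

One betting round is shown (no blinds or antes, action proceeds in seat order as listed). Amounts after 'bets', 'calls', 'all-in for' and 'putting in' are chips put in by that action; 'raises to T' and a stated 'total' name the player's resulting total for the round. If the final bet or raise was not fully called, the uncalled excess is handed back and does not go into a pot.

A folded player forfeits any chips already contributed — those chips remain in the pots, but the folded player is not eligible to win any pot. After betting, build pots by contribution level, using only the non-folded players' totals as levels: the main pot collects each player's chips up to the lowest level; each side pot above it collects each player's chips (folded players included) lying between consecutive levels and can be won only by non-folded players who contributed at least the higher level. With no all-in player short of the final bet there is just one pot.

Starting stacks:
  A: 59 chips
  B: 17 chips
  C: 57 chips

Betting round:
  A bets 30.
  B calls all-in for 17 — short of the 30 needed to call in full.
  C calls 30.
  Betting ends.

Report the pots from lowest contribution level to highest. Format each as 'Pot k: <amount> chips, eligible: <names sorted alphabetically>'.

Contributions: A=30, B=17, C=30
Pot levels (distinct totals of non-folded players): 17, 30
Layer 1-17: 17 each from A, B, C = 17*3 = 51 chips; eligible A, B, C
Layer 18-30: 13 each from A, C = 13*2 = 26 chips; eligible A, C

Pot 1: 51 chips, eligible: A, B, C
Pot 2: 26 chips, eligible: A, C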